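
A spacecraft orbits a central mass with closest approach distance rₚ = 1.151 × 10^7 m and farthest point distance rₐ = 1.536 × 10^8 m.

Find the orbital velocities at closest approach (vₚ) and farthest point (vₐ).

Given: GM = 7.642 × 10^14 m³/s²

Use the vis-viva equation v² = GM(2/r − 1/a) with a = (rₚ + rₐ)/2 = (1.151e+07 + 1.536e+08)/2 = 8.2555e+07 m.
vₚ = √(GM · (2/rₚ − 1/a)) = √(7.642e+14 · (2/1.151e+07 − 1/8.2555e+07)) m/s ≈ 1.111e+04 m/s = 11.11 km/s.
vₐ = √(GM · (2/rₐ − 1/a)) = √(7.642e+14 · (2/1.536e+08 − 1/8.2555e+07)) m/s ≈ 832.9 m/s = 832.9 m/s.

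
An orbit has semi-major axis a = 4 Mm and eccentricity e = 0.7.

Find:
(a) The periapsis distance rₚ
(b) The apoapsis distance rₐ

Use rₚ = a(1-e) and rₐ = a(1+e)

Convert to SI: a = 4 Mm = 4e+06 m.
(a) rₚ = a(1 − e) = 4e+06 · (1 − 0.7) = 4e+06 · 0.3 ≈ 1.2e+06 m = 1.2 Mm.
(b) rₐ = a(1 + e) = 4e+06 · (1 + 0.7) = 4e+06 · 1.7 ≈ 6.8e+06 m = 6.8 Mm.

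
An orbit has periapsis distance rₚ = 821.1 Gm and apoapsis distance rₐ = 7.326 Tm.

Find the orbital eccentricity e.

Convert to SI: rₚ = 821.1 Gm = 8.211e+11 m; rₐ = 7.326 Tm = 7.326e+12 m.
e = (rₐ − rₚ) / (rₐ + rₚ).
e = (7.326e+12 − 8.211e+11) / (7.326e+12 + 8.211e+11) = 6.5049e+12 / 8.1471e+12 ≈ 0.7984.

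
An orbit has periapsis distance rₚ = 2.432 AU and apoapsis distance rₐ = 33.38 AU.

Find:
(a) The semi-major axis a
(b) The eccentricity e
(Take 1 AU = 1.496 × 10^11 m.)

Convert to SI: rₚ = 2.432 AU = 3.63827e+11 m; rₐ = 33.38 AU = 4.99365e+12 m.
(a) a = (rₚ + rₐ) / 2 = (3.63827e+11 + 4.99365e+12) / 2 ≈ 2.679e+12 m = 17.91 AU.
(b) e = (rₐ − rₚ) / (rₐ + rₚ) = (4.99365e+12 − 3.63827e+11) / (4.99365e+12 + 3.63827e+11) ≈ 0.8642.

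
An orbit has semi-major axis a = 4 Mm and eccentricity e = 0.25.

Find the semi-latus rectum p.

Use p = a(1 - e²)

Convert to SI: a = 4 Mm = 4e+06 m.
p = a (1 − e²).
p = 4e+06 · (1 − (0.25)²) = 4e+06 · 0.9375 ≈ 3.75e+06 m = 3.75 Mm.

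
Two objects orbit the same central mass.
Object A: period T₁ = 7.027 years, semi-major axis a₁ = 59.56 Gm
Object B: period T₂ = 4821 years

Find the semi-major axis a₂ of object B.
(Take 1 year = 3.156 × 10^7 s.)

Convert to SI: T₁ = 7.027 years = 2.21772e+08 s; a₁ = 59.56 Gm = 5.956e+10 m; T₂ = 4821 years = 1.52151e+11 s.
Kepler's third law: (T₁/T₂)² = (a₁/a₂)³ ⇒ a₂ = a₁ · (T₂/T₁)^(2/3).
T₂/T₁ = 1.52151e+11 / 2.21772e+08 = 686.068.
a₂ = 5.956e+10 · (686.068)^(2/3) m ≈ 4.633e+12 m = 4.633 Tm.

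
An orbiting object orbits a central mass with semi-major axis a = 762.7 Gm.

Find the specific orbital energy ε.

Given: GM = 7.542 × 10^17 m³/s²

Convert to SI: a = 762.7 Gm = 7.627e+11 m.
ε = −GM / (2a).
ε = −7.542e+17 / (2 · 7.627e+11) J/kg ≈ -4.944e+05 J/kg = -494.4 kJ/kg.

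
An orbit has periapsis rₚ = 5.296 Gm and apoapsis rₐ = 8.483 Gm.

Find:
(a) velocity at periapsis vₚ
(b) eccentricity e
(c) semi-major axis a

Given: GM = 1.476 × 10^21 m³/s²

Convert to SI: rₚ = 5.296 Gm = 5.296e+09 m; rₐ = 8.483 Gm = 8.483e+09 m.
(a) With a = (rₚ + rₐ)/2 = 6.8895e+09 m, vₚ = √(GM (2/rₚ − 1/a)) = √(1.476e+21 · (2/5.296e+09 − 1/6.8895e+09)) m/s ≈ 5.858e+05 m/s
(b) e = (rₐ − rₚ)/(rₐ + rₚ) = (8.483e+09 − 5.296e+09)/(8.483e+09 + 5.296e+09) ≈ 0.2313
(c) a = (rₚ + rₐ)/2 = (5.296e+09 + 8.483e+09)/2 ≈ 6.89e+09 m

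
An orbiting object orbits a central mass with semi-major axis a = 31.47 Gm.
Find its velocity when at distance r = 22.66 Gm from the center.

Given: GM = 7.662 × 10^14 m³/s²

Convert to SI: a = 31.47 Gm = 3.147e+10 m; r = 22.66 Gm = 2.266e+10 m.
Vis-viva: v = √(GM · (2/r − 1/a)).
2/r − 1/a = 2/2.266e+10 − 1/3.147e+10 = 5.6485e-11 m⁻¹.
v = √(7.662e+14 · 5.6485e-11) m/s ≈ 208 m/s = 208 m/s.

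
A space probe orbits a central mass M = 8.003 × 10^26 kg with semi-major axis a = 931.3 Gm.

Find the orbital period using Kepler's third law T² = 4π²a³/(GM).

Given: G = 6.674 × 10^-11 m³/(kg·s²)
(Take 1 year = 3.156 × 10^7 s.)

Convert to SI: a = 931.3 Gm = 9.313e+11 m.
GM = G · M = 6.674e-11 · 8.003e+26 = 5.3412e+16 m³/s².
Kepler's third law: T = 2π √(a³ / GM).
Substituting a = 9.313e+11 m and GM = 5.3412e+16 m³/s²:
T = 2π √((9.313e+11)³ / 5.3412e+16) s
T ≈ 2.443e+10 s = 774.2 years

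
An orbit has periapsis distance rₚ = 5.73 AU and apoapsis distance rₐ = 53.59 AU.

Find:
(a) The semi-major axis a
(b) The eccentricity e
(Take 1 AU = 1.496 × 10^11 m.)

Convert to SI: rₚ = 5.73 AU = 8.57208e+11 m; rₐ = 53.59 AU = 8.01706e+12 m.
(a) a = (rₚ + rₐ) / 2 = (8.57208e+11 + 8.01706e+12) / 2 ≈ 4.437e+12 m = 29.66 AU.
(b) e = (rₐ − rₚ) / (rₐ + rₚ) = (8.01706e+12 − 8.57208e+11) / (8.01706e+12 + 8.57208e+11) ≈ 0.8068.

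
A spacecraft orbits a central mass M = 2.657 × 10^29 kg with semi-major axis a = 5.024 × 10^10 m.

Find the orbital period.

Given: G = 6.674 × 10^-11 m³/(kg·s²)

GM = G · M = 6.674e-11 · 2.657e+29 = 1.77328e+19 m³/s².
Kepler's third law: T = 2π √(a³ / GM).
Substituting a = 5.024e+10 m and GM = 1.77328e+19 m³/s²:
T = 2π √((5.024e+10)³ / 1.77328e+19) s
T ≈ 1.68e+07 s = 194.5 days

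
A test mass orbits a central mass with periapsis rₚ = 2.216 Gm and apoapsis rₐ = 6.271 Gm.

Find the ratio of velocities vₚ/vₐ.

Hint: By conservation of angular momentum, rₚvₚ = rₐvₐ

Convert to SI: rₚ = 2.216 Gm = 2.216e+09 m; rₐ = 6.271 Gm = 6.271e+09 m.
Conservation of angular momentum gives rₚvₚ = rₐvₐ, so vₚ/vₐ = rₐ/rₚ.
vₚ/vₐ = 6.271e+09 / 2.216e+09 ≈ 2.83.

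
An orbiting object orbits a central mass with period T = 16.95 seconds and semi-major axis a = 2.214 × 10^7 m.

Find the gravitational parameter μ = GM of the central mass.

GM = 4π² · a³ / T².
GM = 4π² · (2.214e+07)³ / (16.95)² m³/s² ≈ 1.491e+21 m³/s² = 1.491 × 10^21 m³/s².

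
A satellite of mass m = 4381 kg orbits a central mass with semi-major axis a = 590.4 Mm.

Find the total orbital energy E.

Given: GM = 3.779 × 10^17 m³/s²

Convert to SI: a = 590.4 Mm = 5.904e+08 m.
E = −GMm / (2a).
E = −3.779e+17 · 4381 / (2 · 5.904e+08) J ≈ -1.402e+12 J = -1.402 TJ.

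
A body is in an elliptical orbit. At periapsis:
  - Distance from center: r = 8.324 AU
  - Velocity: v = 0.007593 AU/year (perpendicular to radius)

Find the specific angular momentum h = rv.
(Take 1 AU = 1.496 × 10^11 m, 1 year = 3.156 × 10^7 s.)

Convert to SI: r = 8.324 AU = 1.24527e+12 m; v = 0.007593 AU/year = 35.9922 m/s.
With v perpendicular to r, h = r · v.
h = 1.24527e+12 · 35.9922 m²/s ≈ 4.482e+13 m²/s.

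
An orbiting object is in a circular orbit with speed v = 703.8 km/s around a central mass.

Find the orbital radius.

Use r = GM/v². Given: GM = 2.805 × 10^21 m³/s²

Convert to SI: v = 703.8 km/s = 703800 m/s.
For a circular orbit, v² = GM / r, so r = GM / v².
r = 2.805e+21 / (703800)² m ≈ 5.663e+09 m = 5.663 × 10^9 m.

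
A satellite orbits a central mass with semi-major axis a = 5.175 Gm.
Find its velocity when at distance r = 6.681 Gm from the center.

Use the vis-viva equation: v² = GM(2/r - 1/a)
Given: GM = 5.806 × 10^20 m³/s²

Convert to SI: a = 5.175 Gm = 5.175e+09 m; r = 6.681 Gm = 6.681e+09 m.
Vis-viva: v = √(GM · (2/r − 1/a)).
2/r − 1/a = 2/6.681e+09 − 1/5.175e+09 = 1.0612e-10 m⁻¹.
v = √(5.806e+20 · 1.0612e-10) m/s ≈ 2.482e+05 m/s = 248.2 km/s.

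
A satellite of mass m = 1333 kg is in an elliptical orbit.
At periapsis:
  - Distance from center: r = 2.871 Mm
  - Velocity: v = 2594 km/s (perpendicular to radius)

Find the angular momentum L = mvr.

Convert to SI: r = 2.871 Mm = 2.871e+06 m; v = 2594 km/s = 2.594e+06 m/s.
Since v is perpendicular to r, L = m · v · r.
L = 1333 · 2.594e+06 · 2.871e+06 kg·m²/s ≈ 9.927e+15 kg·m²/s.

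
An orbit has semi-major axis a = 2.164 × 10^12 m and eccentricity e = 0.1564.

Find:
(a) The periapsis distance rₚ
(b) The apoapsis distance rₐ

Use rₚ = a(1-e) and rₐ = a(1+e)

(a) rₚ = a(1 − e) = 2.164e+12 · (1 − 0.1564) = 2.164e+12 · 0.8436 ≈ 1.826e+12 m = 1.826 × 10^12 m.
(b) rₐ = a(1 + e) = 2.164e+12 · (1 + 0.1564) = 2.164e+12 · 1.1564 ≈ 2.502e+12 m = 2.502 × 10^12 m.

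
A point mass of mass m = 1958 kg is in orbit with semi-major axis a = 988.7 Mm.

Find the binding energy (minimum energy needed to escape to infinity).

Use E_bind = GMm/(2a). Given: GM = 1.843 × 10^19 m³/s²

Convert to SI: a = 988.7 Mm = 9.887e+08 m.
Total orbital energy is E = −GMm/(2a); binding energy is E_bind = −E = GMm/(2a).
E_bind = 1.843e+19 · 1958 / (2 · 9.887e+08) J ≈ 1.825e+13 J = 18.25 TJ.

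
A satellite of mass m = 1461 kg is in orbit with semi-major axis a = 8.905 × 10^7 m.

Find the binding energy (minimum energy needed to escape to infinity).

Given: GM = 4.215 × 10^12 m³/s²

Total orbital energy is E = −GMm/(2a); binding energy is E_bind = −E = GMm/(2a).
E_bind = 4.215e+12 · 1461 / (2 · 8.905e+07) J ≈ 3.458e+07 J = 34.58 MJ.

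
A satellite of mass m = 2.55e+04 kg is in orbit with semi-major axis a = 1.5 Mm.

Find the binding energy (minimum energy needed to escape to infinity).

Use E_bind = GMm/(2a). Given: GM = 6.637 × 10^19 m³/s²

Convert to SI: a = 1.5 Mm = 1.5e+06 m.
Total orbital energy is E = −GMm/(2a); binding energy is E_bind = −E = GMm/(2a).
E_bind = 6.637e+19 · 2.55e+04 / (2 · 1.5e+06) J ≈ 5.641e+17 J = 564.1 PJ.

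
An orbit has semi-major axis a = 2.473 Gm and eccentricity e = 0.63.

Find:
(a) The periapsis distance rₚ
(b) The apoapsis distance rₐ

Convert to SI: a = 2.473 Gm = 2.473e+09 m.
(a) rₚ = a(1 − e) = 2.473e+09 · (1 − 0.63) = 2.473e+09 · 0.37 ≈ 9.15e+08 m = 915 Mm.
(b) rₐ = a(1 + e) = 2.473e+09 · (1 + 0.63) = 2.473e+09 · 1.63 ≈ 4.031e+09 m = 4.031 Gm.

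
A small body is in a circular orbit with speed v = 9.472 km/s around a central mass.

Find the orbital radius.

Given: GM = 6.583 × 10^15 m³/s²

Convert to SI: v = 9.472 km/s = 9472 m/s.
For a circular orbit, v² = GM / r, so r = GM / v².
r = 6.583e+15 / (9472)² m ≈ 7.337e+07 m = 7.337 × 10^7 m.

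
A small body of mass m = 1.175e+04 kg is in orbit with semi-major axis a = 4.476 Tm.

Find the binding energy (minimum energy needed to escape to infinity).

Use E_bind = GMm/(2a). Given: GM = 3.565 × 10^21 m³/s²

Convert to SI: a = 4.476 Tm = 4.476e+12 m.
Total orbital energy is E = −GMm/(2a); binding energy is E_bind = −E = GMm/(2a).
E_bind = 3.565e+21 · 1.175e+04 / (2 · 4.476e+12) J ≈ 4.679e+12 J = 4.679 TJ.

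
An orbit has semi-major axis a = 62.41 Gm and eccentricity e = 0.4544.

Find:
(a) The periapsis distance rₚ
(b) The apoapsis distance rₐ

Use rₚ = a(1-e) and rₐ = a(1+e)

Convert to SI: a = 62.41 Gm = 6.241e+10 m.
(a) rₚ = a(1 − e) = 6.241e+10 · (1 − 0.4544) = 6.241e+10 · 0.5456 ≈ 3.405e+10 m = 34.05 Gm.
(b) rₐ = a(1 + e) = 6.241e+10 · (1 + 0.4544) = 6.241e+10 · 1.4544 ≈ 9.077e+10 m = 90.77 Gm.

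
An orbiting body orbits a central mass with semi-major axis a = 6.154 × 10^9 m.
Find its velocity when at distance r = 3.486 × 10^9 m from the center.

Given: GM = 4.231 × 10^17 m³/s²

Vis-viva: v = √(GM · (2/r − 1/a)).
2/r − 1/a = 2/3.486e+09 − 1/6.154e+09 = 4.11228e-10 m⁻¹.
v = √(4.231e+17 · 4.11228e-10) m/s ≈ 1.319e+04 m/s = 13.19 km/s.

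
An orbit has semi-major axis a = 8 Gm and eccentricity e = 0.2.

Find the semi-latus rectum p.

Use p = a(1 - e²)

Convert to SI: a = 8 Gm = 8e+09 m.
p = a (1 − e²).
p = 8e+09 · (1 − (0.2)²) = 8e+09 · 0.96 ≈ 7.68e+09 m = 7.68 Gm.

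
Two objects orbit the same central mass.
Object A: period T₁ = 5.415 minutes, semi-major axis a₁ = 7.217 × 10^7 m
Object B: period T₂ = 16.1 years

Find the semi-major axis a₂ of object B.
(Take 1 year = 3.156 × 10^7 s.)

Convert to SI: T₁ = 5.415 minutes = 324.9 s; T₂ = 16.1 years = 5.08116e+08 s.
Kepler's third law: (T₁/T₂)² = (a₁/a₂)³ ⇒ a₂ = a₁ · (T₂/T₁)^(2/3).
T₂/T₁ = 5.08116e+08 / 324.9 = 1.56392e+06.
a₂ = 7.217e+07 · (1.56392e+06)^(2/3) m ≈ 9.724e+11 m = 9.724 × 10^11 m.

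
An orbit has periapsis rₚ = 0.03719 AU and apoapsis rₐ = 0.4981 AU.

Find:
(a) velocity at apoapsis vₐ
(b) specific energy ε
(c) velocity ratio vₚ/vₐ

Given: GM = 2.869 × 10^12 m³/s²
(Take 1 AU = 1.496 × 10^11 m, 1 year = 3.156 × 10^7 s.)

Convert to SI: rₚ = 0.03719 AU = 5.56362e+09 m; rₐ = 0.4981 AU = 7.45158e+10 m.
(a) With a = (rₚ + rₐ)/2 = 4.00397e+10 m, vₐ = √(GM (2/rₐ − 1/a)) = √(2.869e+12 · (2/7.45158e+10 − 1/4.00397e+10)) m/s ≈ 2.313 m/s
(b) With a = (rₚ + rₐ)/2 = 4.00397e+10 m, ε = −GM/(2a) = −2.869e+12/(2 · 4.00397e+10) J/kg ≈ -35.83 J/kg
(c) Conservation of angular momentum (rₚvₚ = rₐvₐ) gives vₚ/vₐ = rₐ/rₚ = 7.45158e+10/5.56362e+09 ≈ 13.39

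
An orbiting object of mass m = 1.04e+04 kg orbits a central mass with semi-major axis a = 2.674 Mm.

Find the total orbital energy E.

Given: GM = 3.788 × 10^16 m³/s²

Convert to SI: a = 2.674 Mm = 2.674e+06 m.
E = −GMm / (2a).
E = −3.788e+16 · 1.04e+04 / (2 · 2.674e+06) J ≈ -7.366e+13 J = -73.66 TJ.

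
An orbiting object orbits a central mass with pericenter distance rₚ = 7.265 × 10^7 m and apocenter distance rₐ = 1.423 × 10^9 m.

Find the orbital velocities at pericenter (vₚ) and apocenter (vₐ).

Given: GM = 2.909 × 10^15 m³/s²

Use the vis-viva equation v² = GM(2/r − 1/a) with a = (rₚ + rₐ)/2 = (7.265e+07 + 1.423e+09)/2 = 7.47825e+08 m.
vₚ = √(GM · (2/rₚ − 1/a)) = √(2.909e+15 · (2/7.265e+07 − 1/7.47825e+08)) m/s ≈ 8729 m/s = 8.729 km/s.
vₐ = √(GM · (2/rₐ − 1/a)) = √(2.909e+15 · (2/1.423e+09 − 1/7.47825e+08)) m/s ≈ 445.6 m/s = 445.6 m/s.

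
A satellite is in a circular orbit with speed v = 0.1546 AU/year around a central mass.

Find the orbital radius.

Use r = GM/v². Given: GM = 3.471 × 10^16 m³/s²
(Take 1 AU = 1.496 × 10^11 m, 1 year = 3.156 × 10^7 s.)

Convert to SI: v = 0.1546 AU/year = 732.831 m/s.
For a circular orbit, v² = GM / r, so r = GM / v².
r = 3.471e+16 / (732.831)² m ≈ 6.463e+10 m = 0.432 AU.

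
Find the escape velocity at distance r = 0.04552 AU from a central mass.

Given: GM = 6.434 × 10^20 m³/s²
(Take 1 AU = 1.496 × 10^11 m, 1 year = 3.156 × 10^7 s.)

Convert to SI: r = 0.04552 AU = 6.80979e+09 m.
Escape velocity comes from setting total energy to zero: ½v² − GM/r = 0 ⇒ v_esc = √(2GM / r).
v_esc = √(2 · 6.434e+20 / 6.80979e+09) m/s ≈ 4.347e+05 m/s = 91.71 AU/year.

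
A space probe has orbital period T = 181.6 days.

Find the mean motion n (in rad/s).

Convert to SI: T = 181.6 days = 1.56902e+07 s.
n = 2π / T.
n = 2π / 1.56902e+07 s ≈ 4.005e-07 rad/s.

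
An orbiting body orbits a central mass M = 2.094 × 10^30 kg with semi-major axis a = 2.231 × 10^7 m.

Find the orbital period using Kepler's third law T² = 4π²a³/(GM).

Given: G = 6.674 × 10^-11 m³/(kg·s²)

GM = G · M = 6.674e-11 · 2.094e+30 = 1.39754e+20 m³/s².
Kepler's third law: T = 2π √(a³ / GM).
Substituting a = 2.231e+07 m and GM = 1.39754e+20 m³/s²:
T = 2π √((2.231e+07)³ / 1.39754e+20) s
T ≈ 56.01 s = 56.01 seconds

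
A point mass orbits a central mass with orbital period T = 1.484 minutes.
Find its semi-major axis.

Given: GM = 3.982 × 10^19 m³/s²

Convert to SI: T = 1.484 minutes = 89.04 s.
Invert Kepler's third law: a = (GM · T² / (4π²))^(1/3).
Substituting T = 89.04 s and GM = 3.982e+19 m³/s²:
a = (3.982e+19 · (89.04)² / (4π²))^(1/3) m
a ≈ 2e+07 m = 20 Mm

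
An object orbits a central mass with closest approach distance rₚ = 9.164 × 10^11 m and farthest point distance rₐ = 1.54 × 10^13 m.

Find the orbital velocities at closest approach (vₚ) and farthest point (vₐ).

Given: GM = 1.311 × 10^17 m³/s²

Use the vis-viva equation v² = GM(2/r − 1/a) with a = (rₚ + rₐ)/2 = (9.164e+11 + 1.54e+13)/2 = 8.1582e+12 m.
vₚ = √(GM · (2/rₚ − 1/a)) = √(1.311e+17 · (2/9.164e+11 − 1/8.1582e+12)) m/s ≈ 519.7 m/s = 519.7 m/s.
vₐ = √(GM · (2/rₐ − 1/a)) = √(1.311e+17 · (2/1.54e+13 − 1/8.1582e+12)) m/s ≈ 30.92 m/s = 30.92 m/s.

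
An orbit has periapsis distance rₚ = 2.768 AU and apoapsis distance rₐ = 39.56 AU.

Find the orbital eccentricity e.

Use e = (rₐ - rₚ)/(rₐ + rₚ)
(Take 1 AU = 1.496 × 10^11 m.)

Convert to SI: rₚ = 2.768 AU = 4.14093e+11 m; rₐ = 39.56 AU = 5.91818e+12 m.
e = (rₐ − rₚ) / (rₐ + rₚ).
e = (5.91818e+12 − 4.14093e+11) / (5.91818e+12 + 4.14093e+11) = 5.50408e+12 / 6.33227e+12 ≈ 0.8692.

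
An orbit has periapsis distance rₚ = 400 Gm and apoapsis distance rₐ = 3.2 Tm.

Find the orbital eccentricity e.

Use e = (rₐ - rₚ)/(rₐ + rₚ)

Convert to SI: rₚ = 400 Gm = 4e+11 m; rₐ = 3.2 Tm = 3.2e+12 m.
e = (rₐ − rₚ) / (rₐ + rₚ).
e = (3.2e+12 − 4e+11) / (3.2e+12 + 4e+11) = 2.8e+12 / 3.6e+12 ≈ 0.7778.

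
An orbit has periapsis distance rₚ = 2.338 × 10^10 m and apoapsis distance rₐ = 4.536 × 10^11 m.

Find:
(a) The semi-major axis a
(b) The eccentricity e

(a) a = (rₚ + rₐ) / 2 = (2.338e+10 + 4.536e+11) / 2 ≈ 2.385e+11 m = 2.385 × 10^11 m.
(b) e = (rₐ − rₚ) / (rₐ + rₚ) = (4.536e+11 − 2.338e+10) / (4.536e+11 + 2.338e+10) ≈ 0.902.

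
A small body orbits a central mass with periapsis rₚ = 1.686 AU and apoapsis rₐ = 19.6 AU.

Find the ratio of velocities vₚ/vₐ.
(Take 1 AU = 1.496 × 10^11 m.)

Convert to SI: rₚ = 1.686 AU = 2.52226e+11 m; rₐ = 19.6 AU = 2.93216e+12 m.
Conservation of angular momentum gives rₚvₚ = rₐvₐ, so vₚ/vₐ = rₐ/rₚ.
vₚ/vₐ = 2.93216e+12 / 2.52226e+11 ≈ 11.63.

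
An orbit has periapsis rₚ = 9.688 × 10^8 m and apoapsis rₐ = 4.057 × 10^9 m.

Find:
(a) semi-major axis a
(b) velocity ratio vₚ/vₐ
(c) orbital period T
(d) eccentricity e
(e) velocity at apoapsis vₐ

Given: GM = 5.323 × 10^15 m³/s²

(a) a = (rₚ + rₐ)/2 = (9.688e+08 + 4.057e+09)/2 ≈ 2.513e+09 m
(b) Conservation of angular momentum (rₚvₚ = rₐvₐ) gives vₚ/vₐ = rₐ/rₚ = 4.057e+09/9.688e+08 ≈ 4.188
(c) With a = (rₚ + rₐ)/2 = 2.5129e+09 m, T = 2π √(a³/GM) = 2π √((2.5129e+09)³/5.323e+15) s ≈ 1.085e+07 s
(d) e = (rₐ − rₚ)/(rₐ + rₚ) = (4.057e+09 − 9.688e+08)/(4.057e+09 + 9.688e+08) ≈ 0.6145
(e) With a = (rₚ + rₐ)/2 = 2.5129e+09 m, vₐ = √(GM (2/rₐ − 1/a)) = √(5.323e+15 · (2/4.057e+09 − 1/2.5129e+09)) m/s ≈ 711.2 m/s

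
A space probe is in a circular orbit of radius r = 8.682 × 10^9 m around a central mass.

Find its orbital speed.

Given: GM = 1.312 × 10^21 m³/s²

For a circular orbit, gravity supplies the centripetal force, so v = √(GM / r).
v = √(1.312e+21 / 8.682e+09) m/s ≈ 3.887e+05 m/s = 388.7 km/s.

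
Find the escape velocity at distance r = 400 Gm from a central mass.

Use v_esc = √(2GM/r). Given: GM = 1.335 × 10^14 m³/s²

Convert to SI: r = 400 Gm = 4e+11 m.
Escape velocity comes from setting total energy to zero: ½v² − GM/r = 0 ⇒ v_esc = √(2GM / r).
v_esc = √(2 · 1.335e+14 / 4e+11) m/s ≈ 25.84 m/s = 25.84 m/s.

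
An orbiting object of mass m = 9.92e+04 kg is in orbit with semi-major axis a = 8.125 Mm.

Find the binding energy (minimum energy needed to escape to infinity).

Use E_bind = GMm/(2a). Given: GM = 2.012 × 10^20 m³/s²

Convert to SI: a = 8.125 Mm = 8.125e+06 m.
Total orbital energy is E = −GMm/(2a); binding energy is E_bind = −E = GMm/(2a).
E_bind = 2.012e+20 · 9.92e+04 / (2 · 8.125e+06) J ≈ 1.228e+18 J = 1.228 EJ.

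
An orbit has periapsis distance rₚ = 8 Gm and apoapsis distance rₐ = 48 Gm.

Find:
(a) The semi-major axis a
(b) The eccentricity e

Convert to SI: rₚ = 8 Gm = 8e+09 m; rₐ = 48 Gm = 4.8e+10 m.
(a) a = (rₚ + rₐ) / 2 = (8e+09 + 4.8e+10) / 2 ≈ 2.8e+10 m = 28 Gm.
(b) e = (rₐ − rₚ) / (rₐ + rₚ) = (4.8e+10 − 8e+09) / (4.8e+10 + 8e+09) ≈ 0.7143.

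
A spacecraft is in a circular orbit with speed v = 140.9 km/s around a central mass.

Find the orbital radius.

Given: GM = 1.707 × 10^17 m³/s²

Convert to SI: v = 140.9 km/s = 140900 m/s.
For a circular orbit, v² = GM / r, so r = GM / v².
r = 1.707e+17 / (140900)² m ≈ 8.598e+06 m = 8.598 × 10^6 m.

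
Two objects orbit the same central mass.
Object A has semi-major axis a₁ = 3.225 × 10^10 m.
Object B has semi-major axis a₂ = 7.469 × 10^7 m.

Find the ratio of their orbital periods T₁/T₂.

From Kepler's third law, (T₁/T₂)² = (a₁/a₂)³, so T₁/T₂ = (a₁/a₂)^(3/2).
a₁/a₂ = 3.225e+10 / 7.469e+07 = 431.785.
T₁/T₂ = (431.785)^(3/2) ≈ 8972.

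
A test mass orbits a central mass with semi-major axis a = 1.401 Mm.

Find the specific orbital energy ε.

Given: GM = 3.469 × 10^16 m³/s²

Convert to SI: a = 1.401 Mm = 1.401e+06 m.
ε = −GM / (2a).
ε = −3.469e+16 / (2 · 1.401e+06) J/kg ≈ -1.238e+10 J/kg = -12.38 GJ/kg.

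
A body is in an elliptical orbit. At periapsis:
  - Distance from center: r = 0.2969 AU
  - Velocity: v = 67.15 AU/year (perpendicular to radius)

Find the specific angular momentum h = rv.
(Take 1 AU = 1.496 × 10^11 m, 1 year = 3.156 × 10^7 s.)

Convert to SI: r = 0.2969 AU = 4.44162e+10 m; v = 67.15 AU/year = 318303 m/s.
With v perpendicular to r, h = r · v.
h = 4.44162e+10 · 318303 m²/s ≈ 1.414e+16 m²/s.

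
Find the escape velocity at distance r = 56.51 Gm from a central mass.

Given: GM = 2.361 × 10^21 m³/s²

Convert to SI: r = 56.51 Gm = 5.651e+10 m.
Escape velocity comes from setting total energy to zero: ½v² − GM/r = 0 ⇒ v_esc = √(2GM / r).
v_esc = √(2 · 2.361e+21 / 5.651e+10) m/s ≈ 2.891e+05 m/s = 289.1 km/s.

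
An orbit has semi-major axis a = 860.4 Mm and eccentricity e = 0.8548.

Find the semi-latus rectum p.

Convert to SI: a = 860.4 Mm = 8.604e+08 m.
p = a (1 − e²).
p = 8.604e+08 · (1 − (0.8548)²) = 8.604e+08 · 0.269317 ≈ 2.317e+08 m = 231.7 Mm.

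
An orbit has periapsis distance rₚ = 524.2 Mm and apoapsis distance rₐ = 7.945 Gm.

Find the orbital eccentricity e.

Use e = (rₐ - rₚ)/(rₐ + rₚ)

Convert to SI: rₚ = 524.2 Mm = 5.242e+08 m; rₐ = 7.945 Gm = 7.945e+09 m.
e = (rₐ − rₚ) / (rₐ + rₚ).
e = (7.945e+09 − 5.242e+08) / (7.945e+09 + 5.242e+08) = 7.4208e+09 / 8.4692e+09 ≈ 0.8762.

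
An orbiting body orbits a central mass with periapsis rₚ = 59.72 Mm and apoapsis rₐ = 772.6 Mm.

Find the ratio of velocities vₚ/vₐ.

Convert to SI: rₚ = 59.72 Mm = 5.972e+07 m; rₐ = 772.6 Mm = 7.726e+08 m.
Conservation of angular momentum gives rₚvₚ = rₐvₐ, so vₚ/vₐ = rₐ/rₚ.
vₚ/vₐ = 7.726e+08 / 5.972e+07 ≈ 12.94.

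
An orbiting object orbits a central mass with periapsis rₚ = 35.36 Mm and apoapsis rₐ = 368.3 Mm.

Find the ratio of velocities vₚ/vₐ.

Convert to SI: rₚ = 35.36 Mm = 3.536e+07 m; rₐ = 368.3 Mm = 3.683e+08 m.
Conservation of angular momentum gives rₚvₚ = rₐvₐ, so vₚ/vₐ = rₐ/rₚ.
vₚ/vₐ = 3.683e+08 / 3.536e+07 ≈ 10.42.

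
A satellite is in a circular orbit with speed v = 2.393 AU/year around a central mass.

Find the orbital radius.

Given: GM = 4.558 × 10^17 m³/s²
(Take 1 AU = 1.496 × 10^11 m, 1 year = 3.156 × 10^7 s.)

Convert to SI: v = 2.393 AU/year = 11343.2 m/s.
For a circular orbit, v² = GM / r, so r = GM / v².
r = 4.558e+17 / (11343.2)² m ≈ 3.542e+09 m = 0.02368 AU.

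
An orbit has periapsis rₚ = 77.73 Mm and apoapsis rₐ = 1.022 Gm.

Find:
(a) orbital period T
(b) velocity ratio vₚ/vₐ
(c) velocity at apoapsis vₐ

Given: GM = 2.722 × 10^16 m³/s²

Convert to SI: rₚ = 77.73 Mm = 7.773e+07 m; rₐ = 1.022 Gm = 1.022e+09 m.
(a) With a = (rₚ + rₐ)/2 = 5.49865e+08 m, T = 2π √(a³/GM) = 2π √((5.49865e+08)³/2.722e+16) s ≈ 4.91e+05 s
(b) Conservation of angular momentum (rₚvₚ = rₐvₐ) gives vₚ/vₐ = rₐ/rₚ = 1.022e+09/7.773e+07 ≈ 13.15
(c) With a = (rₚ + rₐ)/2 = 5.49865e+08 m, vₐ = √(GM (2/rₐ − 1/a)) = √(2.722e+16 · (2/1.022e+09 − 1/5.49865e+08)) m/s ≈ 1940 m/s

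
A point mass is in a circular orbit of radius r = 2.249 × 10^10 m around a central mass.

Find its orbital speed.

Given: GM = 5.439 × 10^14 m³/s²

For a circular orbit, gravity supplies the centripetal force, so v = √(GM / r).
v = √(5.439e+14 / 2.249e+10) m/s ≈ 155.5 m/s = 155.5 m/s.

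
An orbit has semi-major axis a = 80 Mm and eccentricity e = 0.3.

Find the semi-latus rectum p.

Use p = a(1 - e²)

Convert to SI: a = 80 Mm = 8e+07 m.
p = a (1 − e²).
p = 8e+07 · (1 − (0.3)²) = 8e+07 · 0.91 ≈ 7.28e+07 m = 72.8 Mm.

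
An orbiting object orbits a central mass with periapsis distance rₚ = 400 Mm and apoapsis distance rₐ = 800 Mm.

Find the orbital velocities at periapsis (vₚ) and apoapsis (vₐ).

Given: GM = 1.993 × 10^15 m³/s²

Convert to SI: rₚ = 400 Mm = 4e+08 m; rₐ = 800 Mm = 8e+08 m.
Use the vis-viva equation v² = GM(2/r − 1/a) with a = (rₚ + rₐ)/2 = (4e+08 + 8e+08)/2 = 6e+08 m.
vₚ = √(GM · (2/rₚ − 1/a)) = √(1.993e+15 · (2/4e+08 − 1/6e+08)) m/s ≈ 2577 m/s = 2.577 km/s.
vₐ = √(GM · (2/rₐ − 1/a)) = √(1.993e+15 · (2/8e+08 − 1/6e+08)) m/s ≈ 1289 m/s = 1.289 km/s.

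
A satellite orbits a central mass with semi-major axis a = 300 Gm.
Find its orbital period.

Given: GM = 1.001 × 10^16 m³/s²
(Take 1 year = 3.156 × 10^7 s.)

Convert to SI: a = 300 Gm = 3e+11 m.
Kepler's third law: T = 2π √(a³ / GM).
Substituting a = 3e+11 m and GM = 1.001e+16 m³/s²:
T = 2π √((3e+11)³ / 1.001e+16) s
T ≈ 1.032e+10 s = 327 years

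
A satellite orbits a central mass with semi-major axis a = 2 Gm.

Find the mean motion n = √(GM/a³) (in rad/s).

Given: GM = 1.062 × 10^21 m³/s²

Convert to SI: a = 2 Gm = 2e+09 m.
n = √(GM / a³).
n = √(1.062e+21 / (2e+09)³) rad/s ≈ 0.0003643 rad/s.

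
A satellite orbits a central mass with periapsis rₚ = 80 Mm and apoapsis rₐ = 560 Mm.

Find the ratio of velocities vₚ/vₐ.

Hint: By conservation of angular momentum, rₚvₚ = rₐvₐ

Convert to SI: rₚ = 80 Mm = 8e+07 m; rₐ = 560 Mm = 5.6e+08 m.
Conservation of angular momentum gives rₚvₚ = rₐvₐ, so vₚ/vₐ = rₐ/rₚ.
vₚ/vₐ = 5.6e+08 / 8e+07 ≈ 7.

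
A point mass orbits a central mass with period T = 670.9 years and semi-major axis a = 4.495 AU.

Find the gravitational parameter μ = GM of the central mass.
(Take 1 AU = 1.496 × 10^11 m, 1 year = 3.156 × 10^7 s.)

Convert to SI: T = 670.9 years = 2.11736e+10 s; a = 4.495 AU = 6.72452e+11 m.
GM = 4π² · a³ / T².
GM = 4π² · (6.72452e+11)³ / (2.11736e+10)² m³/s² ≈ 2.678e+16 m³/s² = 2.678 × 10^16 m³/s².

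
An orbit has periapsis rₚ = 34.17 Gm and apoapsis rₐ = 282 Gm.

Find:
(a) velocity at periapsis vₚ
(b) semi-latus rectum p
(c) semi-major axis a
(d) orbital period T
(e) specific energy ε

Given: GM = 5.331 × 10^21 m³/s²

Convert to SI: rₚ = 34.17 Gm = 3.417e+10 m; rₐ = 282 Gm = 2.82e+11 m.
(a) With a = (rₚ + rₐ)/2 = 1.58085e+11 m, vₚ = √(GM (2/rₚ − 1/a)) = √(5.331e+21 · (2/3.417e+10 − 1/1.58085e+11)) m/s ≈ 5.275e+05 m/s
(b) From a = (rₚ + rₐ)/2 = 1.58085e+11 m and e = (rₐ − rₚ)/(rₐ + rₚ) = 0.78385, p = a(1 − e²) = 1.58085e+11 · (1 − (0.78385)²) ≈ 6.095e+10 m
(c) a = (rₚ + rₐ)/2 = (3.417e+10 + 2.82e+11)/2 ≈ 1.581e+11 m
(d) With a = (rₚ + rₐ)/2 = 1.58085e+11 m, T = 2π √(a³/GM) = 2π √((1.58085e+11)³/5.331e+21) s ≈ 5.409e+06 s
(e) With a = (rₚ + rₐ)/2 = 1.58085e+11 m, ε = −GM/(2a) = −5.331e+21/(2 · 1.58085e+11) J/kg ≈ -1.686e+10 J/kg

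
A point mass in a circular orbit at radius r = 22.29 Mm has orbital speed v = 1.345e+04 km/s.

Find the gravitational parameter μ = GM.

Convert to SI: r = 22.29 Mm = 2.229e+07 m; v = 1.345e+04 km/s = 1.345e+07 m/s.
For a circular orbit v² = GM/r, so GM = v² · r.
GM = (1.345e+07)² · 2.229e+07 m³/s² ≈ 4.032e+21 m³/s² = 4.032 × 10^21 m³/s².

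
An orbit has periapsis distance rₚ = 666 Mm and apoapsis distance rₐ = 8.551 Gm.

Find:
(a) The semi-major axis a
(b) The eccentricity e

Convert to SI: rₚ = 666 Mm = 6.66e+08 m; rₐ = 8.551 Gm = 8.551e+09 m.
(a) a = (rₚ + rₐ) / 2 = (6.66e+08 + 8.551e+09) / 2 ≈ 4.608e+09 m = 4.609 Gm.
(b) e = (rₐ − rₚ) / (rₐ + rₚ) = (8.551e+09 − 6.66e+08) / (8.551e+09 + 6.66e+08) ≈ 0.8555.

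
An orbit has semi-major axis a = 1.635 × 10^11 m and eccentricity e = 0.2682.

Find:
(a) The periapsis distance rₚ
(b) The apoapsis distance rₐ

(a) rₚ = a(1 − e) = 1.635e+11 · (1 − 0.2682) = 1.635e+11 · 0.7318 ≈ 1.196e+11 m = 1.196 × 10^11 m.
(b) rₐ = a(1 + e) = 1.635e+11 · (1 + 0.2682) = 1.635e+11 · 1.2682 ≈ 2.074e+11 m = 2.074 × 10^11 m.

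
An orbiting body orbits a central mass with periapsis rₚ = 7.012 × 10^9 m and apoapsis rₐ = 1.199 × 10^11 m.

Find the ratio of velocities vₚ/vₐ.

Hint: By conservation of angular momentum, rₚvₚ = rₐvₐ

Conservation of angular momentum gives rₚvₚ = rₐvₐ, so vₚ/vₐ = rₐ/rₚ.
vₚ/vₐ = 1.199e+11 / 7.012e+09 ≈ 17.1.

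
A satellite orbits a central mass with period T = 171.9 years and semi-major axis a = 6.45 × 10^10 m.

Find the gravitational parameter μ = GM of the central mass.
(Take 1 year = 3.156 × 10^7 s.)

Convert to SI: T = 171.9 years = 5.42516e+09 s.
GM = 4π² · a³ / T².
GM = 4π² · (6.45e+10)³ / (5.42516e+09)² m³/s² ≈ 3.599e+14 m³/s² = 3.599 × 10^14 m³/s².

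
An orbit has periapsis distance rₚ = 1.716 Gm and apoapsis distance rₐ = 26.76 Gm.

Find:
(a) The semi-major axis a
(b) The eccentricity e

Convert to SI: rₚ = 1.716 Gm = 1.716e+09 m; rₐ = 26.76 Gm = 2.676e+10 m.
(a) a = (rₚ + rₐ) / 2 = (1.716e+09 + 2.676e+10) / 2 ≈ 1.424e+10 m = 14.24 Gm.
(b) e = (rₐ − rₚ) / (rₐ + rₚ) = (2.676e+10 − 1.716e+09) / (2.676e+10 + 1.716e+09) ≈ 0.8795.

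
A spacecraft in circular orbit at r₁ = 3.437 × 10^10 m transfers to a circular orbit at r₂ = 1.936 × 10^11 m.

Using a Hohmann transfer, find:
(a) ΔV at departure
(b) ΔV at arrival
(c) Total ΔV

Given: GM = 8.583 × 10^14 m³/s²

Transfer semi-major axis: a_t = (r₁ + r₂)/2 = (3.437e+10 + 1.936e+11)/2 = 1.13985e+11 m.
Circular speeds: v₁ = √(GM/r₁) = 158.026 m/s, v₂ = √(GM/r₂) = 66.5835 m/s.
Transfer speeds (vis-viva v² = GM(2/r − 1/a_t)): v₁ᵗ = 205.948 m/s, v₂ᵗ = 36.5622 m/s.
(a) ΔV₁ = |v₁ᵗ − v₁| ≈ 47.92 m/s = 47.92 m/s.
(b) ΔV₂ = |v₂ − v₂ᵗ| ≈ 30.02 m/s = 30.02 m/s.
(c) ΔV_total = ΔV₁ + ΔV₂ ≈ 77.94 m/s = 77.94 m/s.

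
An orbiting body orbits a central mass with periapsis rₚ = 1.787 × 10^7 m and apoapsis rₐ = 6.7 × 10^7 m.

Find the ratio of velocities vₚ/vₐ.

Conservation of angular momentum gives rₚvₚ = rₐvₐ, so vₚ/vₐ = rₐ/rₚ.
vₚ/vₐ = 6.7e+07 / 1.787e+07 ≈ 3.749.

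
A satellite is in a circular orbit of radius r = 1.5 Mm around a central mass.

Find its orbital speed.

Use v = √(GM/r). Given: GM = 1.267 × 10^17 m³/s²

Convert to SI: r = 1.5 Mm = 1.5e+06 m.
For a circular orbit, gravity supplies the centripetal force, so v = √(GM / r).
v = √(1.267e+17 / 1.5e+06) m/s ≈ 2.906e+05 m/s = 290.6 km/s.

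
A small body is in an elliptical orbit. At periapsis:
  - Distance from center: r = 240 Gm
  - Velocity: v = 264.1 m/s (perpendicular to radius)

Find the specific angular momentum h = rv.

Convert to SI: r = 240 Gm = 2.4e+11 m.
With v perpendicular to r, h = r · v.
h = 2.4e+11 · 264.1 m²/s ≈ 6.338e+13 m²/s.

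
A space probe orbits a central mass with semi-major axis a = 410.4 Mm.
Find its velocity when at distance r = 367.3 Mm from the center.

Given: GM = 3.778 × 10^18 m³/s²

Convert to SI: a = 410.4 Mm = 4.104e+08 m; r = 367.3 Mm = 3.673e+08 m.
Vis-viva: v = √(GM · (2/r − 1/a)).
2/r − 1/a = 2/3.673e+08 − 1/4.104e+08 = 3.00849e-09 m⁻¹.
v = √(3.778e+18 · 3.00849e-09) m/s ≈ 1.066e+05 m/s = 106.6 km/s.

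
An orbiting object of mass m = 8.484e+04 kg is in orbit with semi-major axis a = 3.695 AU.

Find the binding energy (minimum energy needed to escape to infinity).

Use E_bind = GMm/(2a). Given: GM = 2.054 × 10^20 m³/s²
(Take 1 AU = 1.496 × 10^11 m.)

Convert to SI: a = 3.695 AU = 5.52772e+11 m.
Total orbital energy is E = −GMm/(2a); binding energy is E_bind = −E = GMm/(2a).
E_bind = 2.054e+20 · 8.484e+04 / (2 · 5.52772e+11) J ≈ 1.576e+13 J = 15.76 TJ.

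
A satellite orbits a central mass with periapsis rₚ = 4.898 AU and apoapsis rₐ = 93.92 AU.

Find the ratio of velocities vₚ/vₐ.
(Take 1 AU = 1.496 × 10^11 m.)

Convert to SI: rₚ = 4.898 AU = 7.32741e+11 m; rₐ = 93.92 AU = 1.40504e+13 m.
Conservation of angular momentum gives rₚvₚ = rₐvₐ, so vₚ/vₐ = rₐ/rₚ.
vₚ/vₐ = 1.40504e+13 / 7.32741e+11 ≈ 19.18.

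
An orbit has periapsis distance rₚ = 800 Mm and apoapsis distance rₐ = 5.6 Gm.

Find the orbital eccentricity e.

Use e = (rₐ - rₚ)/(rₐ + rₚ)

Convert to SI: rₚ = 800 Mm = 8e+08 m; rₐ = 5.6 Gm = 5.6e+09 m.
e = (rₐ − rₚ) / (rₐ + rₚ).
e = (5.6e+09 − 8e+08) / (5.6e+09 + 8e+08) = 4.8e+09 / 6.4e+09 ≈ 0.75.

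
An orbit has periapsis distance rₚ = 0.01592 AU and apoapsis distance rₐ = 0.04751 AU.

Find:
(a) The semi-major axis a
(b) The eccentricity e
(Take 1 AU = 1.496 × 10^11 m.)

Convert to SI: rₚ = 0.01592 AU = 2.38163e+09 m; rₐ = 0.04751 AU = 7.1075e+09 m.
(a) a = (rₚ + rₐ) / 2 = (2.38163e+09 + 7.1075e+09) / 2 ≈ 4.745e+09 m = 0.03172 AU.
(b) e = (rₐ − rₚ) / (rₐ + rₚ) = (7.1075e+09 − 2.38163e+09) / (7.1075e+09 + 2.38163e+09) ≈ 0.498.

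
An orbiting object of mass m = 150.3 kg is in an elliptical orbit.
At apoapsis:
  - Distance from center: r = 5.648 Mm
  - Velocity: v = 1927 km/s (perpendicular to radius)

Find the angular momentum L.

Convert to SI: r = 5.648 Mm = 5.648e+06 m; v = 1927 km/s = 1.927e+06 m/s.
Since v is perpendicular to r, L = m · v · r.
L = 150.3 · 1.927e+06 · 5.648e+06 kg·m²/s ≈ 1.636e+15 kg·m²/s.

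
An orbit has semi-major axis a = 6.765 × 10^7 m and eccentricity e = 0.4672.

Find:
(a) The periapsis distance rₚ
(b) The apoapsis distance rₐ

(a) rₚ = a(1 − e) = 6.765e+07 · (1 − 0.4672) = 6.765e+07 · 0.5328 ≈ 3.604e+07 m = 3.604 × 10^7 m.
(b) rₐ = a(1 + e) = 6.765e+07 · (1 + 0.4672) = 6.765e+07 · 1.4672 ≈ 9.926e+07 m = 9.926 × 10^7 m.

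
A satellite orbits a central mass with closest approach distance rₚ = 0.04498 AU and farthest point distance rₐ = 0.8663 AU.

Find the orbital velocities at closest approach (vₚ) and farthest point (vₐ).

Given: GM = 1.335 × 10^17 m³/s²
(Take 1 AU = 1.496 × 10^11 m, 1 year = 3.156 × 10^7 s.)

Convert to SI: rₚ = 0.04498 AU = 6.72901e+09 m; rₐ = 0.8663 AU = 1.29598e+11 m.
Use the vis-viva equation v² = GM(2/r − 1/a) with a = (rₚ + rₐ)/2 = (6.72901e+09 + 1.29598e+11)/2 = 6.81637e+10 m.
vₚ = √(GM · (2/rₚ − 1/a)) = √(1.335e+17 · (2/6.72901e+09 − 1/6.81637e+10)) m/s ≈ 6142 m/s = 1.296 AU/year.
vₐ = √(GM · (2/rₐ − 1/a)) = √(1.335e+17 · (2/1.29598e+11 − 1/6.81637e+10)) m/s ≈ 318.9 m/s = 0.06727 AU/year.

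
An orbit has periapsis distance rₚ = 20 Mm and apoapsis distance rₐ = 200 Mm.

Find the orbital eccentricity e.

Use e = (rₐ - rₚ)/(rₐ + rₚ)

Convert to SI: rₚ = 20 Mm = 2e+07 m; rₐ = 200 Mm = 2e+08 m.
e = (rₐ − rₚ) / (rₐ + rₚ).
e = (2e+08 − 2e+07) / (2e+08 + 2e+07) = 1.8e+08 / 2.2e+08 ≈ 0.8182.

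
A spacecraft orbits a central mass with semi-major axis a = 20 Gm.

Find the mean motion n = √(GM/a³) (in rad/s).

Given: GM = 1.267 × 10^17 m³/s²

Convert to SI: a = 20 Gm = 2e+10 m.
n = √(GM / a³).
n = √(1.267e+17 / (2e+10)³) rad/s ≈ 1.258e-07 rad/s.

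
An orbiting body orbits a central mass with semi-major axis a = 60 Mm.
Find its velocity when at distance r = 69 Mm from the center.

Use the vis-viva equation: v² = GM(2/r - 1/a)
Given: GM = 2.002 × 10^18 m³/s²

Convert to SI: a = 60 Mm = 6e+07 m; r = 69 Mm = 6.9e+07 m.
Vis-viva: v = √(GM · (2/r − 1/a)).
2/r − 1/a = 2/6.9e+07 − 1/6e+07 = 1.23188e-08 m⁻¹.
v = √(2.002e+18 · 1.23188e-08) m/s ≈ 1.57e+05 m/s = 157 km/s.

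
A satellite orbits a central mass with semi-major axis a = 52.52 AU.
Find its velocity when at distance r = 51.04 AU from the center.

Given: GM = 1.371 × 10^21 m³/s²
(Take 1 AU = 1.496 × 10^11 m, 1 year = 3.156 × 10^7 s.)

Convert to SI: a = 52.52 AU = 7.85699e+12 m; r = 51.04 AU = 7.63558e+12 m.
Vis-viva: v = √(GM · (2/r − 1/a)).
2/r − 1/a = 2/7.63558e+12 − 1/7.85699e+12 = 1.34656e-13 m⁻¹.
v = √(1.371e+21 · 1.34656e-13) m/s ≈ 1.359e+04 m/s = 2.866 AU/year.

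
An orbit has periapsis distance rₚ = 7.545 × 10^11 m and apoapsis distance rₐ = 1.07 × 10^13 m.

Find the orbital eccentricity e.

e = (rₐ − rₚ) / (rₐ + rₚ).
e = (1.07e+13 − 7.545e+11) / (1.07e+13 + 7.545e+11) = 9.9455e+12 / 1.14545e+13 ≈ 0.8683.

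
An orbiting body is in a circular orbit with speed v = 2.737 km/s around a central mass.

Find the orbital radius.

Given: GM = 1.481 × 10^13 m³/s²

Convert to SI: v = 2.737 km/s = 2737 m/s.
For a circular orbit, v² = GM / r, so r = GM / v².
r = 1.481e+13 / (2737)² m ≈ 1.977e+06 m = 1.977 × 10^6 m.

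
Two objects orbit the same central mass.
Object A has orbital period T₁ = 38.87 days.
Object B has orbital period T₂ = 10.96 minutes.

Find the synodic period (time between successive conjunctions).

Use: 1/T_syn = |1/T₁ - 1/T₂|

Convert to SI: T₁ = 38.87 days = 3.35837e+06 s; T₂ = 10.96 minutes = 657.6 s.
T_syn = |T₁ · T₂ / (T₁ − T₂)|.
T_syn = |3.35837e+06 · 657.6 / (3.35837e+06 − 657.6)| s ≈ 657.7 s = 10.96 minutes.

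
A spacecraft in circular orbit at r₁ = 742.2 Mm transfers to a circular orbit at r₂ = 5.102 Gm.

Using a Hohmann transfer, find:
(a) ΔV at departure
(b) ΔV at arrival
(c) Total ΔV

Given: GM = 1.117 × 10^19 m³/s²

Convert to SI: r₁ = 742.2 Mm = 7.422e+08 m; r₂ = 5.102 Gm = 5.102e+09 m.
Transfer semi-major axis: a_t = (r₁ + r₂)/2 = (7.422e+08 + 5.102e+09)/2 = 2.9221e+09 m.
Circular speeds: v₁ = √(GM/r₁) = 122678 m/s, v₂ = √(GM/r₂) = 46790.4 m/s.
Transfer speeds (vis-viva v² = GM(2/r − 1/a_t)): v₁ᵗ = 162102 m/s, v₂ᵗ = 23581.4 m/s.
(a) ΔV₁ = |v₁ᵗ − v₁| ≈ 3.942e+04 m/s = 39.42 km/s.
(b) ΔV₂ = |v₂ − v₂ᵗ| ≈ 2.321e+04 m/s = 23.21 km/s.
(c) ΔV_total = ΔV₁ + ΔV₂ ≈ 6.263e+04 m/s = 62.63 km/s.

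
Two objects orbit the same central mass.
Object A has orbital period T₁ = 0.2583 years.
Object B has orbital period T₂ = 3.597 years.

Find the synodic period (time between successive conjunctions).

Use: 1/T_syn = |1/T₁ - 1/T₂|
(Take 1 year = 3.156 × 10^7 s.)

Convert to SI: T₁ = 0.2583 years = 8.15195e+06 s; T₂ = 3.597 years = 1.13521e+08 s.
T_syn = |T₁ · T₂ / (T₁ − T₂)|.
T_syn = |8.15195e+06 · 1.13521e+08 / (8.15195e+06 − 1.13521e+08)| s ≈ 8.783e+06 s = 0.2783 years.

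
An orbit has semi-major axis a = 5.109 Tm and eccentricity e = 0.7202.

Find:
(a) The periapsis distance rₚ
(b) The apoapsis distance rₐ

Convert to SI: a = 5.109 Tm = 5.109e+12 m.
(a) rₚ = a(1 − e) = 5.109e+12 · (1 − 0.7202) = 5.109e+12 · 0.2798 ≈ 1.429e+12 m = 1.429 Tm.
(b) rₐ = a(1 + e) = 5.109e+12 · (1 + 0.7202) = 5.109e+12 · 1.7202 ≈ 8.789e+12 m = 8.789 Tm.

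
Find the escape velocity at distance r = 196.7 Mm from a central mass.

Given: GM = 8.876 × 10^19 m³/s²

Convert to SI: r = 196.7 Mm = 1.967e+08 m.
Escape velocity comes from setting total energy to zero: ½v² − GM/r = 0 ⇒ v_esc = √(2GM / r).
v_esc = √(2 · 8.876e+19 / 1.967e+08) m/s ≈ 9.5e+05 m/s = 950 km/s.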